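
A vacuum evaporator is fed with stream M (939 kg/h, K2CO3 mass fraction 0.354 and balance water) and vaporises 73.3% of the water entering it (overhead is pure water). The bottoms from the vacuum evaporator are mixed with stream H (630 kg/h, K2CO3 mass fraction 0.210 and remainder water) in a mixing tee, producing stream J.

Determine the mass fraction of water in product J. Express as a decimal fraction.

Vapour removed = 0.733×0.646×939 = 444.63 kg/h; concentrate = 494.37 kg/h.
water reaching the mixer = 161.96 (from concentrate) + 630×0.790 = 659.66 kg/h.
Product flow = 494.37 + 630 = 1124.4 kg/h; water fraction = 0.587.

0.587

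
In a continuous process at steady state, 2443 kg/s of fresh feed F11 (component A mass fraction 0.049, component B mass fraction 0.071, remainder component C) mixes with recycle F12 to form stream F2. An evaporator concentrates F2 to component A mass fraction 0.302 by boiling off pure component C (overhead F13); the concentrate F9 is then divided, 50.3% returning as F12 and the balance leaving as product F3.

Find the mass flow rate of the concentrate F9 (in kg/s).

797.5 kg/s

Overall component A balance (none leaves overhead): component A in fresh feed = component A in product, i.e. 2443×0.049 = (1−0.503)·F9·0.302.
F9 = 119.71/(0.302×0.497) = 797.55 kg/s.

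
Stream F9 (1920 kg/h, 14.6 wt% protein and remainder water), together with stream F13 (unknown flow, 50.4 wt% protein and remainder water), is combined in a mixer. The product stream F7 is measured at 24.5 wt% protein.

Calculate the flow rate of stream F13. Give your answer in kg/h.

Let F13 be the unknown flow. Total out = 1920 + F13.
protein balance: 280.32 + 0.504·F13 = 0.245·(1920 + F13)
(0.504 − 0.245)·F13 = 0.245×1920 − 280.32 = 190.08
F13 = 190.08 / 0.259 = 733.9 kg/h

733.9 kg/h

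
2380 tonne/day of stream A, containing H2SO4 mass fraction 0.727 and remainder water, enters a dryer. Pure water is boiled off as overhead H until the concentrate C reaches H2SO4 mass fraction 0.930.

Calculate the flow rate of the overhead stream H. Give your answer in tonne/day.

H2SO4 is conserved: 2380×0.727 = 1730.3 tonne/day all reports to the concentrate.
Concentrate = 1730.3/(target fraction) = 1860.5 tonne/day.
Overhead = 2380 − 1860.5 = 519.51 tonne/day.

519.5 tonne/day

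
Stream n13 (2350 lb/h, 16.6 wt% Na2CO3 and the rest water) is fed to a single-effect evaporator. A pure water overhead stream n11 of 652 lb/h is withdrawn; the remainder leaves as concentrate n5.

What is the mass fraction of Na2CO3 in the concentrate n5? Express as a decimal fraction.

Na2CO3 is not removed: 2350×0.166 = 390.1 lb/h of Na2CO3 enters n5.
Concentrate = 2350 − 652 = 1698 lb/h.
Mass fraction = 390.1/1698 = 0.230.

0.230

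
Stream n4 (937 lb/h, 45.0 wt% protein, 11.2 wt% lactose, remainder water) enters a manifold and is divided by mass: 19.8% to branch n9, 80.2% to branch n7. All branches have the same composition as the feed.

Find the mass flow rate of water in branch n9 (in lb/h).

81.26 lb/h

Branch n9 total = 0.198×937 = 185.53 lb/h.
water in n9 = 0.438×185.53 = 81.26 lb/h.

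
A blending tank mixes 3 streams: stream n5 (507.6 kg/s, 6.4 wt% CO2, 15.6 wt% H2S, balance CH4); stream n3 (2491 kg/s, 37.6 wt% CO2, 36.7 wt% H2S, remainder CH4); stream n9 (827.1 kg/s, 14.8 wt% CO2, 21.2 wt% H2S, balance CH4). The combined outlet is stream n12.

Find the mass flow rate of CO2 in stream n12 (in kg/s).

CO2 out = CO2 in = 507.6×0.064 + 2491×0.376 + 827.1×0.148 = 1091.5 kg/s.

1092 kg/s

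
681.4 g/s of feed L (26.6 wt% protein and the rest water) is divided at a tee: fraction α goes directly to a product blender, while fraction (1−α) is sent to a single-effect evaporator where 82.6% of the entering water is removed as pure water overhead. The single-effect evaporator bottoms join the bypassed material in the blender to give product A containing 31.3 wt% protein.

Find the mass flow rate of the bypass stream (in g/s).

512.6 g/s

All 681.4×0.266 = 181.25 g/s of protein reaches A, so A = 181.25/0.313 = 579.08 g/s and vapour = 102.32 g/s.
The evaporator receives (1−α)·681.4 of feed at 0.734 water and removes 0.826 of that water:
0.826×0.734×(1−α)×681.4 = 102.32
(1−α) = 102.32/413.12 = 0.2477;  α = 0.7523.
Bypass flow = 0.7523×681.4 = 512.64 g/s.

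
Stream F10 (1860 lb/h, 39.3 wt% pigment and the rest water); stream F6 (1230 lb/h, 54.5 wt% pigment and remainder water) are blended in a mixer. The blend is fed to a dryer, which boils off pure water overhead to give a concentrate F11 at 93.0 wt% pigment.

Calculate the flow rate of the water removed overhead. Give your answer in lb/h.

pigment entering = 1860×0.393 + 1230×0.545 = 1401.3 lb/h.
All pigment reports to F11, so F11 = 1401.3/0.930 = 1506.8 lb/h.
Total feed = 3090 lb/h; overhead = 3090 − 1506.8 = 1583.2 lb/h.

1583 lb/h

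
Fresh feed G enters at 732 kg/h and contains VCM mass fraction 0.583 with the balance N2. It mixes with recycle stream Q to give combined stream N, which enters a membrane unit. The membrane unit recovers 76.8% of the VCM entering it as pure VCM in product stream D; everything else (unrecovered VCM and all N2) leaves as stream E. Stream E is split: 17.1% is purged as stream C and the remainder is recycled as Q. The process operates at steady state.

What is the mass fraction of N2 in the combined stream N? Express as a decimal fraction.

0.772

N2 enters only via G and leaves only via the purge: 732×0.417 = 0.171×(N2 in E), and the membrane unit passes all N2, so N2 in N = N2 in E = 1785.1 kg/h.
VCM in N: m_A = 732×0.583 + (1−0.171)·(1−0.768)·m_A, so m_A = 426.76/0.8077 = 528.38 kg/h.
N = 528.38 + 1785.1 = 2313.4 kg/h.
N2 fraction in N = 1785.1/2313.4 = 0.772.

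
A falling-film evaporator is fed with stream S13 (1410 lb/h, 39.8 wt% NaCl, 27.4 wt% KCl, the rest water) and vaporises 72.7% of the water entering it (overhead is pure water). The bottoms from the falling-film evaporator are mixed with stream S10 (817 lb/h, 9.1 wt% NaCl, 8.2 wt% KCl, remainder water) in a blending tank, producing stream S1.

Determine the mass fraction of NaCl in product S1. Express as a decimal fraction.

Vapour removed = 0.727×0.328×1410 = 336.22 lb/h; concentrate = 1073.8 lb/h.
NaCl reaching the mixer = 561.18 (from concentrate) + 817×0.091 = 635.53 lb/h.
Product flow = 1073.8 + 817 = 1890.8 lb/h; NaCl fraction = 0.336.

0.336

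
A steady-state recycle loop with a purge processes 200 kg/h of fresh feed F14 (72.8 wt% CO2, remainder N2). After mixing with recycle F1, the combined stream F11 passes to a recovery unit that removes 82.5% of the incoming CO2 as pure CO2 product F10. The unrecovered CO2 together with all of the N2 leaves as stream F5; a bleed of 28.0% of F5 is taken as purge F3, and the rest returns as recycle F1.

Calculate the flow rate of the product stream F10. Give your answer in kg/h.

CO2 in F11: m_A = 200×0.728 + (1−0.280)·(1−0.825)·m_A, so m_A = 145.6/0.8740 = 166.59 kg/h.
Product F10 = 0.825×166.59 = 137.44 kg/h.

137.4 kg/h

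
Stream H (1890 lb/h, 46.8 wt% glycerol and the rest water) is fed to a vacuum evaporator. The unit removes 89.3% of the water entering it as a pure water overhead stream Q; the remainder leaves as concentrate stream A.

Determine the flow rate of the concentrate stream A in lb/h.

992.1 lb/h

water entering = 1890×0.532 = 1005.5 lb/h; overhead removed = 0.893×1005.5 = 897.89 lb/h.
Concentrate = 1890 − 897.89 = 992.11 lb/h.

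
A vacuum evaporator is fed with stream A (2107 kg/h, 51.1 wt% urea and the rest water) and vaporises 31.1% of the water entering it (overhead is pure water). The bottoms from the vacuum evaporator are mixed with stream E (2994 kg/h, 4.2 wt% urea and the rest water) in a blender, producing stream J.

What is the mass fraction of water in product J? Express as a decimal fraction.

Vapour removed = 0.311×0.489×2107 = 320.43 kg/h; concentrate = 1786.6 kg/h.
water reaching the mixer = 709.89 (from concentrate) + 2994×0.958 = 3578.1 kg/h.
Product flow = 1786.6 + 2994 = 4780.6 kg/h; water fraction = 0.748.

0.748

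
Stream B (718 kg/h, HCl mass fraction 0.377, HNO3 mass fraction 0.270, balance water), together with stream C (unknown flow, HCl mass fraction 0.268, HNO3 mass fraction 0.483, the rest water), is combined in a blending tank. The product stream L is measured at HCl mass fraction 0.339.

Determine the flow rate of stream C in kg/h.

Let C be the unknown flow. Total out = 718 + C.
HCl balance: 270.69 + 0.268·C = 0.339·(718 + C)
(0.268 − 0.339)·C = 0.339×718 − 270.69 = -27.284
C = -27.284 / -0.071 = 384.28 kg/h

384.3 kg/h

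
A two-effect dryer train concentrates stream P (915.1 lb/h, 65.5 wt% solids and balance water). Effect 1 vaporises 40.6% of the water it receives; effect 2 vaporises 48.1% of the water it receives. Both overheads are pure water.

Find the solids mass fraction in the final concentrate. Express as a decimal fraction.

water in feed = 915.1×0.345 = 315.71 lb/h.
After stage 1: water left = (1−0.406)×315.71 = 187.53; stream total = 786.92 lb/h.
After stage 2: water left = (1−0.481)×187.53 = 97.329; final concentrate = 696.72 lb/h.
solids fraction = 599.39/696.72 = 0.860.

0.860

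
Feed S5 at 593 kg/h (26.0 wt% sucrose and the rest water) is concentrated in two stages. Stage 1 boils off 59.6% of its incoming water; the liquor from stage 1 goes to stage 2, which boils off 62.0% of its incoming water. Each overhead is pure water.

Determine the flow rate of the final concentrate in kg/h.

water in feed = 593×0.740 = 438.82 kg/h.
After stage 1: water left = (1−0.596)×438.82 = 177.28; stream total = 331.46 kg/h.
After stage 2: water left = (1−0.620)×177.28 = 67.368; final concentrate = 221.55 kg/h.

221.5 kg/h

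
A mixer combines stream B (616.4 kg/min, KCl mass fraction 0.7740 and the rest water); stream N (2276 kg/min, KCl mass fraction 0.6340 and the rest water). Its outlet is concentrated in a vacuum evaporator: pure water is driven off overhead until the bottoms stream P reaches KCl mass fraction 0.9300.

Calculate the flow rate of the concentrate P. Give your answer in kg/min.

2065 kg/min

KCl entering = 616.4×0.774 + 2276×0.634 = 1920.1 kg/min.
All KCl reports to P, so P = 1920.1/0.930 = 2064.6 kg/min.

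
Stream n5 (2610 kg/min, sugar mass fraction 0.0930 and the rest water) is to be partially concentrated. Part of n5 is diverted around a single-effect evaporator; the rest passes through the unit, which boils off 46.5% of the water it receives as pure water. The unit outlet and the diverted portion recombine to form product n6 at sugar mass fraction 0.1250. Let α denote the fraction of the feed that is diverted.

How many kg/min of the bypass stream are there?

1026 kg/min

All 2610×0.093 = 242.73 kg/min of sugar reaches n6, so n6 = 242.73/0.125 = 1941.8 kg/min and vapour = 668.16 kg/min.
The evaporator receives (1−α)·2610 of feed at 0.907 water and removes 0.465 of that water:
0.465×0.907×(1−α)×2610 = 668.16
(1−α) = 668.16/1100.8 = 0.6070;  α = 0.3930.
Bypass flow = 0.3930×2610 = 1025.8 kg/min.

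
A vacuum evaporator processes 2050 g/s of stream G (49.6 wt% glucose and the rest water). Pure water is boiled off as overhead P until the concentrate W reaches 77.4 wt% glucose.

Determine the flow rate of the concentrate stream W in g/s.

1314 g/s

glucose is conserved: 2050×0.496 = 1016.8 g/s all reports to the concentrate.
Concentrate = 1016.8/(target fraction) = 1313.7 g/s.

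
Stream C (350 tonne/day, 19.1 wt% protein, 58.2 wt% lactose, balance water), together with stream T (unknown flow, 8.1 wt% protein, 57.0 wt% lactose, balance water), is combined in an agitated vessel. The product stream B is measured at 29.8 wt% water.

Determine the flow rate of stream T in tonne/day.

Let T be the unknown flow. Total out = 350 + T.
water balance: 79.45 + 0.349·T = 0.298·(350 + T)
(0.349 − 0.298)·T = 0.298×350 − 79.45 = 24.85
T = 24.85 / 0.051 = 487.25 tonne/day

487.3 tonne/day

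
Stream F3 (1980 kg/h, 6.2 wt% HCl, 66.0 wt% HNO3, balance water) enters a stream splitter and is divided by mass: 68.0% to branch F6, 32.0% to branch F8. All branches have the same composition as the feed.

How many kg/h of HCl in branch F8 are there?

39.28 kg/h

Branch F8 total = 0.320×1980 = 633.6 kg/h.
HCl in F8 = 0.062×633.6 = 39.283 kg/h.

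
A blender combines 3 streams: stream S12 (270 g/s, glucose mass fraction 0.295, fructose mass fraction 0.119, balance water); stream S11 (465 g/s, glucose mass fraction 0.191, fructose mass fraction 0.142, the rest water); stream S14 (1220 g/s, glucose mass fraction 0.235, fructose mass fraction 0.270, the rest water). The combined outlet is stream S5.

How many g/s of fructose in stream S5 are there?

fructose out = fructose in = 270×0.119 + 465×0.142 + 1220×0.270 = 427.56 g/s.

427.6 g/s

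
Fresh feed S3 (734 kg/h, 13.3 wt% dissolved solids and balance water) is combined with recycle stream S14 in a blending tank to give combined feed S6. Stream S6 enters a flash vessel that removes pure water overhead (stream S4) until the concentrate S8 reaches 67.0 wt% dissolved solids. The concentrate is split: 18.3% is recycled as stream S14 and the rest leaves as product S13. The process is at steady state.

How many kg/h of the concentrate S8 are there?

178.3 kg/h

Overall dissolved solids balance (none leaves overhead): dissolved solids in fresh feed = dissolved solids in product, i.e. 734×0.133 = (1−0.183)·S8·0.670.
S8 = 97.622/(0.670×0.817) = 178.34 kg/h.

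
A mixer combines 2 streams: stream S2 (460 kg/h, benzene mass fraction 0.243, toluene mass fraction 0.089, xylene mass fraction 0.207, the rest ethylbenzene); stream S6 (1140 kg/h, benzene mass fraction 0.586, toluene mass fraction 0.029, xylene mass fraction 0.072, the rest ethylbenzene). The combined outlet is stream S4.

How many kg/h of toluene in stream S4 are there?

74 kg/h

toluene out = toluene in = 460×0.089 + 1140×0.029 = 74 kg/h.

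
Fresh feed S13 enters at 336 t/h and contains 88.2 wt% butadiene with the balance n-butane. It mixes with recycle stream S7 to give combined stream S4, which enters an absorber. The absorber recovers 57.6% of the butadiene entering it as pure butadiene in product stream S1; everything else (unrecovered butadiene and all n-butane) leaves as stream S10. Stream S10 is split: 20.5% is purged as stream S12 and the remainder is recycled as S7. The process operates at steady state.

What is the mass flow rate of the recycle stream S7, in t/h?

n-butane enters only via S13 and leaves only via the purge: 336×0.118 = 0.205×(n-butane in S10), and the absorber passes all n-butane, so n-butane in S4 = n-butane in S10 = 193.4 t/h.
butadiene in S4: m_A = 336×0.882 + (1−0.205)·(1−0.576)·m_A, so m_A = 296.35/0.6629 = 447.04 t/h.
S10 = (1−0.576)×447.04 + 193.4 = 382.95 t/h.
Recycle S7 = (1−0.205)×382.95 = 304.45 t/h.

304.4 t/h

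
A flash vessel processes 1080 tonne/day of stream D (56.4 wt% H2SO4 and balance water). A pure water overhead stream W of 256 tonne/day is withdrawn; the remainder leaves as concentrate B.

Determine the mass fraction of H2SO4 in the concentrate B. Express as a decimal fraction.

H2SO4 is not removed: 1080×0.564 = 609.12 tonne/day of H2SO4 enters B.
Concentrate = 1080 − 256 = 824 tonne/day.
Mass fraction = 609.12/824 = 0.739.

0.739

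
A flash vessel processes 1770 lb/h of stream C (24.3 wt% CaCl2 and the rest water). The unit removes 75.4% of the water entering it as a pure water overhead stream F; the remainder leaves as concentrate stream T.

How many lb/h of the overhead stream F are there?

water entering = 1770×0.757 = 1339.9 lb/h; overhead removed = 0.754×1339.9 = 1010.3 lb/h.

1010 lb/h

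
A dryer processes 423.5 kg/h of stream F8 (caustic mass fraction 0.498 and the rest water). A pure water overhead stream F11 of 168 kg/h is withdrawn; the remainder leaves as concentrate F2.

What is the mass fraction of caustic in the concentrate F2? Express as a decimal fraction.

0.825

caustic is not removed: 423.5×0.498 = 210.9 kg/h of caustic enters F2.
Concentrate = 423.5 − 168 = 255.5 kg/h.
Mass fraction = 210.9/255.5 = 0.825.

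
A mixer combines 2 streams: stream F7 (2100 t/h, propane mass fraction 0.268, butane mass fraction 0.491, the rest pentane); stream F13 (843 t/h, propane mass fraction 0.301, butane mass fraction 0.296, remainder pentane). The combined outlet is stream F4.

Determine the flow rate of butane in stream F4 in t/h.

butane out = butane in = 2100×0.491 + 843×0.296 = 1280.6 t/h.

1281 t/h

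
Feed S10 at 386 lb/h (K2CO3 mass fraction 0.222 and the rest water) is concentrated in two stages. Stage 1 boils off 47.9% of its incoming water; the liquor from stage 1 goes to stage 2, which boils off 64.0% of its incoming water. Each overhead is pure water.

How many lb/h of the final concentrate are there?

142 lb/h

water in feed = 386×0.778 = 300.31 lb/h.
After stage 1: water left = (1−0.479)×300.31 = 156.46; stream total = 242.15 lb/h.
After stage 2: water left = (1−0.640)×156.46 = 56.326; final concentrate = 142.02 lb/h.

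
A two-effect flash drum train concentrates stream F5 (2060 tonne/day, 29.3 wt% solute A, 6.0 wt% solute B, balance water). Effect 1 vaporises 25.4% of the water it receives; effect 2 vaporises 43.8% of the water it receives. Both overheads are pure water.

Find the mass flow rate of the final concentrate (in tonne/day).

1286 tonne/day

water in feed = 2060×0.647 = 1332.8 tonne/day.
After stage 1: water left = (1−0.254)×1332.8 = 994.28; stream total = 1721.5 tonne/day.
After stage 2: water left = (1−0.438)×994.28 = 558.79; final concentrate = 1286 tonne/day.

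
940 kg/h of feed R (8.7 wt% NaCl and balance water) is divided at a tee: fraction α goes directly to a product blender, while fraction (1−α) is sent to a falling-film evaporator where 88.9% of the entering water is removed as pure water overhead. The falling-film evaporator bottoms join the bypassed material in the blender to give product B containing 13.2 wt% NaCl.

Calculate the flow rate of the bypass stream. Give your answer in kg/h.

All 940×0.087 = 81.78 kg/h of NaCl reaches B, so B = 81.78/0.132 = 619.55 kg/h and vapour = 320.45 kg/h.
The evaporator receives (1−α)·940 of feed at 0.913 water and removes 0.889 of that water:
0.889×0.913×(1−α)×940 = 320.45
(1−α) = 320.45/762.96 = 0.4200;  α = 0.5800.
Bypass flow = 0.5800×940 = 545.18 kg/h.

545.2 kg/h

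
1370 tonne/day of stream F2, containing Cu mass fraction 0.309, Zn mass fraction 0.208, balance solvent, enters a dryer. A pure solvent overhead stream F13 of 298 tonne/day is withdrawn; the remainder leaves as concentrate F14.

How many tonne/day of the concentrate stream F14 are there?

Concentrate = 1370 − 298 = 1072 tonne/day.

1072 tonne/day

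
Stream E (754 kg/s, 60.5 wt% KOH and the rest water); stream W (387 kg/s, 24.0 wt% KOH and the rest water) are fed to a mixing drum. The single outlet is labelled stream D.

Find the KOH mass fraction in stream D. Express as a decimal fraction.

0.481

Total flow out = 754 + 387 = 1141 kg/s.
KOH in = 754×0.605 + 387×0.240 = 549.05 kg/s.
KOH mass fraction in D = 549.05/1141 = 0.481.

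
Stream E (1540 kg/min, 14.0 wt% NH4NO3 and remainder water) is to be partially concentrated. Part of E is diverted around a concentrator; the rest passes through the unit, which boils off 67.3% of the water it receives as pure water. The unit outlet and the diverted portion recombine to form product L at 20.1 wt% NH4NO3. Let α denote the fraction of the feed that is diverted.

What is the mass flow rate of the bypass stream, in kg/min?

732.5 kg/min

All 1540×0.140 = 215.6 kg/min of NH4NO3 reaches L, so L = 215.6/0.201 = 1072.6 kg/min and vapour = 467.36 kg/min.
The evaporator receives (1−α)·1540 of feed at 0.860 water and removes 0.673 of that water:
0.673×0.860×(1−α)×1540 = 467.36
(1−α) = 467.36/891.32 = 0.5243;  α = 0.4757.
Bypass flow = 0.4757×1540 = 732.5 kg/min.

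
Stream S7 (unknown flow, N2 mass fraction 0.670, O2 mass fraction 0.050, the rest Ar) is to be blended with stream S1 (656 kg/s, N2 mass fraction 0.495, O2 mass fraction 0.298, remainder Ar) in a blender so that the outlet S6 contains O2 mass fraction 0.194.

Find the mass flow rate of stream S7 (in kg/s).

Let S7 be the unknown flow. Total out = 656 + S7.
O2 balance: 195.49 + 0.050·S7 = 0.194·(656 + S7)
(0.050 − 0.194)·S7 = 0.194×656 − 195.49 = -68.224
S7 = -68.224 / -0.144 = 473.78 kg/s

473.8 kg/s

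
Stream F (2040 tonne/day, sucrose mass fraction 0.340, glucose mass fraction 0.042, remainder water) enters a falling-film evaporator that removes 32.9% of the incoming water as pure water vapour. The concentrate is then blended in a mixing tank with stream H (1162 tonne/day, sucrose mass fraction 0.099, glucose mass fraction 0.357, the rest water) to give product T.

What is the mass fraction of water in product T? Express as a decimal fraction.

Vapour removed = 0.329×0.618×2040 = 414.78 tonne/day; concentrate = 1625.2 tonne/day.
water reaching the mixer = 845.94 (from concentrate) + 1162×0.544 = 1478.1 tonne/day.
Product flow = 1625.2 + 1162 = 2787.2 tonne/day; water fraction = 0.530.

0.530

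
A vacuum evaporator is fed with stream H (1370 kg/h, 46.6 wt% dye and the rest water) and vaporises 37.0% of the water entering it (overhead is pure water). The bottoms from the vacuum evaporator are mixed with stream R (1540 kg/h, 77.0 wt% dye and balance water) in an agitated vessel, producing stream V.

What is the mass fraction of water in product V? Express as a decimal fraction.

0.3088

Vapour removed = 0.370×0.534×1370 = 270.68 kg/h; concentrate = 1099.3 kg/h.
water reaching the mixer = 460.9 (from concentrate) + 1540×0.230 = 815.1 kg/h.
Product flow = 1099.3 + 1540 = 2639.3 kg/h; water fraction = 0.3088.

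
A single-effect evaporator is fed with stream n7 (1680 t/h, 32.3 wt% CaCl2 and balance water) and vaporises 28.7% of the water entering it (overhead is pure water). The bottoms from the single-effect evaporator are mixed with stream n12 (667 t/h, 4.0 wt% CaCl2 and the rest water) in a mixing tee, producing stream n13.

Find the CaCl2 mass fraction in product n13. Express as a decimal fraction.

Vapour removed = 0.287×0.677×1680 = 326.42 t/h; concentrate = 1353.6 t/h.
CaCl2 reaching the mixer = 542.64 (from concentrate) + 667×0.040 = 569.32 t/h.
Product flow = 1353.6 + 667 = 2020.6 t/h; CaCl2 fraction = 0.2818.

0.2818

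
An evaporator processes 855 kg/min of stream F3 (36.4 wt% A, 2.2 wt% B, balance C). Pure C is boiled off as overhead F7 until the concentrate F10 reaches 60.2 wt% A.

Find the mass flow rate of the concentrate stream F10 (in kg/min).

A is conserved: 855×0.364 = 311.22 kg/min all reports to the concentrate.
Concentrate = 311.22/(target fraction) = 516.98 kg/min.

517 kg/min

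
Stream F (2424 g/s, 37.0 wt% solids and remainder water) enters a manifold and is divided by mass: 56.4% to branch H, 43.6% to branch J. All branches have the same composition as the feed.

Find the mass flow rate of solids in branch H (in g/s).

Branch H total = 0.564×2424 = 1367.1 g/s.
solids in H = 0.370×1367.1 = 505.84 g/s.

505.8 g/s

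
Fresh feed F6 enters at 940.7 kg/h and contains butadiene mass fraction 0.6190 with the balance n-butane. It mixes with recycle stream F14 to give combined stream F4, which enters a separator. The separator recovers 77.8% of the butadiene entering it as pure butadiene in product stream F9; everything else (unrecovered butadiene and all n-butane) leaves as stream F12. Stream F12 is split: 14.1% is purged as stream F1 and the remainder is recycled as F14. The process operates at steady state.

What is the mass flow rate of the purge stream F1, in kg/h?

380.9 kg/h

n-butane enters only via F6 and leaves only via the purge: 940.7×0.381 = 0.141×(n-butane in F12), and the separator passes all n-butane, so n-butane in F4 = n-butane in F12 = 2541.9 kg/h.
butadiene in F4: m_A = 940.7×0.619 + (1−0.141)·(1−0.778)·m_A, so m_A = 582.29/0.8093 = 719.5 kg/h.
F12 = (1−0.778)×719.5 + 2541.9 = 2701.6 kg/h.
Purge F1 = 0.141×2701.6 = 380.93 kg/h.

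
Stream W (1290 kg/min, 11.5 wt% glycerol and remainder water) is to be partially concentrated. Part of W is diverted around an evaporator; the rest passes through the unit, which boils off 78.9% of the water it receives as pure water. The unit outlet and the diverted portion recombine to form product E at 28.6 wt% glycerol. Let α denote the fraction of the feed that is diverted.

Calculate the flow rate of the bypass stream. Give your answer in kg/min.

185.4 kg/min

All 1290×0.115 = 148.35 kg/min of glycerol reaches E, so E = 148.35/0.286 = 518.71 kg/min and vapour = 771.29 kg/min.
The evaporator receives (1−α)·1290 of feed at 0.885 water and removes 0.789 of that water:
0.789×0.885×(1−α)×1290 = 771.29
(1−α) = 771.29/900.76 = 0.8563;  α = 0.1437.
Bypass flow = 0.1437×1290 = 185.41 kg/min.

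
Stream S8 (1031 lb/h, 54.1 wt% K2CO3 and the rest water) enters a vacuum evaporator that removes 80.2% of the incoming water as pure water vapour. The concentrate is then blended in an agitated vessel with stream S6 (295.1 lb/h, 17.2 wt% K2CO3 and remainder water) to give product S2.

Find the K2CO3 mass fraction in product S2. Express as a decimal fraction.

Vapour removed = 0.802×0.459×1031 = 379.53 lb/h; concentrate = 651.47 lb/h.
K2CO3 reaching the mixer = 557.77 (from concentrate) + 295.1×0.172 = 608.53 lb/h.
Product flow = 651.47 + 295.1 = 946.57 lb/h; K2CO3 fraction = 0.6429.

0.6429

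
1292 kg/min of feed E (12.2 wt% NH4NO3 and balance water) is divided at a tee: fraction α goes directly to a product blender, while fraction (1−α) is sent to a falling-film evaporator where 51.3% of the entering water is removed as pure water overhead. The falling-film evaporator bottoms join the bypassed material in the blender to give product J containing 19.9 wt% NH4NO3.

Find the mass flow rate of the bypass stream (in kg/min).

All 1292×0.122 = 157.62 kg/min of NH4NO3 reaches J, so J = 157.62/0.199 = 792.08 kg/min and vapour = 499.92 kg/min.
The evaporator receives (1−α)·1292 of feed at 0.878 water and removes 0.513 of that water:
0.513×0.878×(1−α)×1292 = 499.92
(1−α) = 499.92/581.93 = 0.8591;  α = 0.1409.
Bypass flow = 0.1409×1292 = 182.09 kg/min.

182.1 kg/min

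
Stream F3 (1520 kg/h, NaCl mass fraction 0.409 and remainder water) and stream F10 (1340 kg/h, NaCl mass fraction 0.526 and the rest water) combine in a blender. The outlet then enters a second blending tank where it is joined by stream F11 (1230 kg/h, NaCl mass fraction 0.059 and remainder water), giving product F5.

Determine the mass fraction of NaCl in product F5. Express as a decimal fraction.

Overall, product flow = 4090 kg/h.
NaCl in = 1520×0.409 + 1340×0.526 + 1230×0.059 = 1399.1 kg/h.
NaCl fraction in F5 = 0.342.

0.342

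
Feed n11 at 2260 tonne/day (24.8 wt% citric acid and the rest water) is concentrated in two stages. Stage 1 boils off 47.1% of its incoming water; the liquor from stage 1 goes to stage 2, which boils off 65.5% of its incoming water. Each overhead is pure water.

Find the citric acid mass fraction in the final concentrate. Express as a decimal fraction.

water in feed = 2260×0.752 = 1699.5 tonne/day.
After stage 1: water left = (1−0.471)×1699.5 = 899.05; stream total = 1459.5 tonne/day.
After stage 2: water left = (1−0.655)×899.05 = 310.17; final concentrate = 870.65 tonne/day.
citric acid fraction = 560.48/870.65 = 0.6437.

0.6437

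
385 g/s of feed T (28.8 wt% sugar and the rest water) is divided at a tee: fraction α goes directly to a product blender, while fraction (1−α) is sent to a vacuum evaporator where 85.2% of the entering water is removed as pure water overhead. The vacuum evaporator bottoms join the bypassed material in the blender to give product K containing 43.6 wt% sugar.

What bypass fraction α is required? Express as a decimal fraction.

0.440

All 385×0.288 = 110.88 g/s of sugar reaches K, so K = 110.88/0.436 = 254.31 g/s and vapour = 130.69 g/s.
The evaporator receives (1−α)·385 of feed at 0.712 water and removes 0.852 of that water:
0.852×0.712×(1−α)×385 = 130.69
(1−α) = 130.69/233.55 = 0.5596;  α = 0.4404.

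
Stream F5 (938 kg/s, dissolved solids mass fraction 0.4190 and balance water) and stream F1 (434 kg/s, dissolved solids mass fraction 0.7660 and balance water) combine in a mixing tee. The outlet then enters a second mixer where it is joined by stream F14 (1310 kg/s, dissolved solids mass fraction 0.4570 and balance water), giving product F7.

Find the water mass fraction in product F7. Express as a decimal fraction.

Overall, product flow = 2682 kg/s.
water in = 938×0.581 + 434×0.234 + 1310×0.543 = 1357.9 kg/s.
water fraction in F7 = 0.5063.

0.5063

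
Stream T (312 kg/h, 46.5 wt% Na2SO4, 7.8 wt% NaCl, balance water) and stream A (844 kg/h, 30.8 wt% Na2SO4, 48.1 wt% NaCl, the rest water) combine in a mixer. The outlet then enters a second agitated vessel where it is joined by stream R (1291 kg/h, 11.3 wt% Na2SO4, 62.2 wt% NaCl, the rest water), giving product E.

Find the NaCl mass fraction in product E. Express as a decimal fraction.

Overall, product flow = 2447 kg/h.
NaCl in = 312×0.078 + 844×0.481 + 1291×0.622 = 1233.3 kg/h.
NaCl fraction in E = 0.5040.

0.5040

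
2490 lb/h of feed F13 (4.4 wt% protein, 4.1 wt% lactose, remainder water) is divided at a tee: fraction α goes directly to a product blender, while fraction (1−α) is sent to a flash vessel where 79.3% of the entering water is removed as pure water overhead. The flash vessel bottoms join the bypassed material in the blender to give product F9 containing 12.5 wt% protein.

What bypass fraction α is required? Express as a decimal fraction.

All 2490×0.044 = 109.56 lb/h of protein reaches F9, so F9 = 109.56/0.125 = 876.48 lb/h and vapour = 1613.5 lb/h.
The evaporator receives (1−α)·2490 of feed at 0.915 water and removes 0.793 of that water:
0.793×0.915×(1−α)×2490 = 1613.5
(1−α) = 1613.5/1806.7 = 0.8931;  α = 0.1069.

0.107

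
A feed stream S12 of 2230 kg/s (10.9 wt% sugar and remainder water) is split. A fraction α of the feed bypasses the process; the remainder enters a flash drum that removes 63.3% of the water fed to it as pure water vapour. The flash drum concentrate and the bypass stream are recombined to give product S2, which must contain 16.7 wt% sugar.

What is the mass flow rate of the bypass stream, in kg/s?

All 2230×0.109 = 243.07 kg/s of sugar reaches S2, so S2 = 243.07/0.167 = 1455.5 kg/s and vapour = 774.49 kg/s.
The evaporator receives (1−α)·2230 of feed at 0.891 water and removes 0.633 of that water:
0.633×0.891×(1−α)×2230 = 774.49
(1−α) = 774.49/1257.7 = 0.6158;  α = 0.3842.
Bypass flow = 0.3842×2230 = 856.8 kg/s.

856.8 kg/s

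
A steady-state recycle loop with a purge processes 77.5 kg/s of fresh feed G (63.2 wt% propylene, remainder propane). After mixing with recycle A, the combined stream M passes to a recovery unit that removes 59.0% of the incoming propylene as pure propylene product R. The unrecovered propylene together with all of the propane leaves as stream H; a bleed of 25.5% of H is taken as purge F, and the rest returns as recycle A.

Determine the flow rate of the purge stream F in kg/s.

35.89 kg/s

propane enters only via G and leaves only via the purge: 77.5×0.368 = 0.255×(propane in H), and the recovery unit passes all propane, so propane in M = propane in H = 111.84 kg/s.
propylene in M: m_A = 77.5×0.632 + (1−0.255)·(1−0.590)·m_A, so m_A = 48.98/0.6946 = 70.52 kg/s.
H = (1−0.590)×70.52 + 111.84 = 140.76 kg/s.
Purge F = 0.255×140.76 = 35.893 kg/s.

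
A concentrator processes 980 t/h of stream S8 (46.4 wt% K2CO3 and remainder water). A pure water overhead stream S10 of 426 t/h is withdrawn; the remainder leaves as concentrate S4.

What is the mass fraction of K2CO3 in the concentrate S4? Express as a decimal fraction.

0.8208

K2CO3 is not removed: 980×0.464 = 454.72 t/h of K2CO3 enters S4.
Concentrate = 980 − 426 = 554 t/h.
Mass fraction = 454.72/554 = 0.8208.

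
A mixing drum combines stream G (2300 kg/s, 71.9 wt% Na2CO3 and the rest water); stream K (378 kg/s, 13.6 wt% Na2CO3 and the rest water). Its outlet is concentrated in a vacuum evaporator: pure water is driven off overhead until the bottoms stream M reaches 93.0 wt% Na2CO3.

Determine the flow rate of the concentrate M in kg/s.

1833 kg/s

Na2CO3 entering = 2300×0.719 + 378×0.136 = 1705.1 kg/s.
All Na2CO3 reports to M, so M = 1705.1/0.930 = 1833.4 kg/s.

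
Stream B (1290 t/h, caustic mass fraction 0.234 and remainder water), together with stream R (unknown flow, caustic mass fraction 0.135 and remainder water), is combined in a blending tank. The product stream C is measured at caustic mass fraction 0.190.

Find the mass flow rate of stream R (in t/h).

1032 t/h

Let R be the unknown flow. Total out = 1290 + R.
caustic balance: 301.86 + 0.135·R = 0.190·(1290 + R)
(0.135 − 0.190)·R = 0.190×1290 − 301.86 = -56.76
R = -56.76 / -0.055 = 1032 t/h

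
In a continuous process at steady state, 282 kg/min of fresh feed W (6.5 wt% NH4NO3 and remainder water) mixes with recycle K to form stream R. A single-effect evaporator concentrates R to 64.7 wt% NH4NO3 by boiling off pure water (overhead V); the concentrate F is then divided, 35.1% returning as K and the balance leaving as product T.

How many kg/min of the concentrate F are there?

43.65 kg/min

Overall NH4NO3 balance (none leaves overhead): NH4NO3 in fresh feed = NH4NO3 in product, i.e. 282×0.065 = (1−0.351)·F·0.647.
F = 18.33/(0.647×0.649) = 43.653 kg/min.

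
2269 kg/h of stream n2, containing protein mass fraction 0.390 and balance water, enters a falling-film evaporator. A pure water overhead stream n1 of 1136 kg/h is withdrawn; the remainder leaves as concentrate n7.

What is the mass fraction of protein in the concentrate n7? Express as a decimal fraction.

protein is not removed: 2269×0.390 = 884.91 kg/h of protein enters n7.
Concentrate = 2269 − 1136 = 1133 kg/h.
Mass fraction = 884.91/1133 = 0.781.

0.781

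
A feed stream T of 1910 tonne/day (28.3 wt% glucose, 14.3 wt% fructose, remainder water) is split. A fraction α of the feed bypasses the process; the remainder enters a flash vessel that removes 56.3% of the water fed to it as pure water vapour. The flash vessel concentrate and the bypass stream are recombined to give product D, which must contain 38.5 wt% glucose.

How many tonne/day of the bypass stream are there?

344.1 tonne/day

All 1910×0.283 = 540.53 tonne/day of glucose reaches D, so D = 540.53/0.385 = 1404 tonne/day and vapour = 506.03 tonne/day.
The evaporator receives (1−α)·1910 of feed at 0.574 water and removes 0.563 of that water:
0.563×0.574×(1−α)×1910 = 506.03
(1−α) = 506.03/617.24 = 0.8198;  α = 0.1802.
Bypass flow = 0.1802×1910 = 344.14 tonne/day.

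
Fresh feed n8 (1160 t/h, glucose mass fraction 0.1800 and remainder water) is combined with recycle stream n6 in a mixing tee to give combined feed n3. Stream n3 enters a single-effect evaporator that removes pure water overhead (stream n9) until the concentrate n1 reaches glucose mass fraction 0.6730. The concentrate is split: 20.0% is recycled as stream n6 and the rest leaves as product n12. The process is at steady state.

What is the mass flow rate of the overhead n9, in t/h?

849.7 t/h

Overall glucose balance (none leaves overhead): glucose in fresh feed = glucose in product, i.e. 1160×0.180 = (1−0.200)·n1·0.673.
n1 = 208.8/(0.673×0.800) = 387.82 t/h.
Recycle n6 = 0.200×387.82 = 77.563 t/h.
Combined feed n3 = 1160 + 77.563 = 1237.6 t/h.
Overhead n9 = n3 − n1 = 1237.6 − 387.82 = 849.75 t/h.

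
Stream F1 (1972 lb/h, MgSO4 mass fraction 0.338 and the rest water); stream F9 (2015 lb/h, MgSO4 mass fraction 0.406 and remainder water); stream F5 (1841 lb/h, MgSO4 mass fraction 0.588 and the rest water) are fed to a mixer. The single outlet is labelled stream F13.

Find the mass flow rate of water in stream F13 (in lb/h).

water out = water in = 1972×0.662 + 2015×0.594 + 1841×0.412 = 3260.9 lb/h.

3261 lb/h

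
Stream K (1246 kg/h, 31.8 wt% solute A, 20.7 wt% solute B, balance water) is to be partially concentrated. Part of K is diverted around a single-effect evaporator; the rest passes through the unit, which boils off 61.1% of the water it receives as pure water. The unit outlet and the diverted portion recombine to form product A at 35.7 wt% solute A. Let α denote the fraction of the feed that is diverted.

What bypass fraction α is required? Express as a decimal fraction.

All 1246×0.318 = 396.23 kg/h of solute A reaches A, so A = 396.23/0.357 = 1109.9 kg/h and vapour = 136.12 kg/h.
The evaporator receives (1−α)·1246 of feed at 0.475 water and removes 0.611 of that water:
0.611×0.475×(1−α)×1246 = 136.12
(1−α) = 136.12/361.62 = 0.3764;  α = 0.6236.

0.624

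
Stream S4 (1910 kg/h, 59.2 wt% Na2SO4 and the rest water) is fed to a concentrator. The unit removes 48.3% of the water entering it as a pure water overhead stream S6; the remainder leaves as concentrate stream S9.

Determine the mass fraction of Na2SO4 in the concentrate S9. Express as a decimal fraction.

Na2SO4 is not removed: 1910×0.592 = 1130.7 kg/h of Na2SO4 enters S9.
water entering = 1910×0.408 = 779.28 kg/h; overhead removed = 0.483×779.28 = 376.39 kg/h.
Concentrate = 1910 − 376.39 = 1533.6 kg/h.
Mass fraction = 1130.7/1533.6 = 0.737.

0.737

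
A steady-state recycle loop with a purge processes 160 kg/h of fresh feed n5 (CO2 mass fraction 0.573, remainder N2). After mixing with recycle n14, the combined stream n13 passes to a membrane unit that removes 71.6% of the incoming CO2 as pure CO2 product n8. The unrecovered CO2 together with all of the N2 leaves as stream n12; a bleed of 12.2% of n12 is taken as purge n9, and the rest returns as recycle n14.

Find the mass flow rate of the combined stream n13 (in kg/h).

N2 enters only via n5 and leaves only via the purge: 160×0.427 = 0.122×(N2 in n12), and the membrane unit passes all N2, so N2 in n13 = N2 in n12 = 560 kg/h.
CO2 in n13: m_A = 160×0.573 + (1−0.122)·(1−0.716)·m_A, so m_A = 91.68/0.7506 = 122.13 kg/h.
n13 = 122.13 + 560 = 682.13 kg/h.

682.1 kg/h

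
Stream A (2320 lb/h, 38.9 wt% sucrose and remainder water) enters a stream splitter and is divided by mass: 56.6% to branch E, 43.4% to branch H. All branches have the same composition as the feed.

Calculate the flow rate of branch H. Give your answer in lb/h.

1007 lb/h

Branch H flow = 0.434×2320 = 1006.9 lb/h.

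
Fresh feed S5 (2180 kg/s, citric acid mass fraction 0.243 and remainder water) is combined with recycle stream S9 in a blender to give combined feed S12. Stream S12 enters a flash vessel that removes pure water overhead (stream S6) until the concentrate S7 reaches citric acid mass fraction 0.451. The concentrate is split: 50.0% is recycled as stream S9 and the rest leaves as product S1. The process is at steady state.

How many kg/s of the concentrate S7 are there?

Overall citric acid balance (none leaves overhead): citric acid in fresh feed = citric acid in product, i.e. 2180×0.243 = (1−0.500)·S7·0.451.
S7 = 529.74/(0.451×0.500) = 2349.2 kg/s.

2349 kg/s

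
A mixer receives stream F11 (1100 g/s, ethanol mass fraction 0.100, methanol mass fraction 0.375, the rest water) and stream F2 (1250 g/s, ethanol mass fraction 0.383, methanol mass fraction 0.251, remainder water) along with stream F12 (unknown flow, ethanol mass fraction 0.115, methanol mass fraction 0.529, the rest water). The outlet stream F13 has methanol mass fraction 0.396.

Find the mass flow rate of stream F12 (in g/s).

Let F12 be the unknown flow. Total out = 2350 + F12.
methanol balance: 726.25 + 0.529·F12 = 0.396·(2350 + F12)
(0.529 − 0.396)·F12 = 0.396×2350 − 726.25 = 204.35
F12 = 204.35 / 0.133 = 1536.5 g/s

1536 g/s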